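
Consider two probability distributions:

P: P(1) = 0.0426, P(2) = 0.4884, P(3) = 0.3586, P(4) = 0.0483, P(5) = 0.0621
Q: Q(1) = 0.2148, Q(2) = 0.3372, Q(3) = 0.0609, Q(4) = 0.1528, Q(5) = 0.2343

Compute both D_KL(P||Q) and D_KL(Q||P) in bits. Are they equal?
D_KL(P||Q) = 0.8796 bits, D_KL(Q||P) = 0.8681 bits. No, they are not equal.

D_KL(P||Q) = Σ P(x) log₂(P(x)/Q(x))

Computing term by term:
  P(1)·log₂(P(1)/Q(1)) = 0.0426·log₂(0.0426/0.2148) = -0.09943
  P(2)·log₂(P(2)/Q(2)) = 0.4884·log₂(0.4884/0.3372) = 0.26103
  P(3)·log₂(P(3)/Q(3)) = 0.3586·log₂(0.3586/0.0609) = 0.91725
  P(4)·log₂(P(4)/Q(4)) = 0.0483·log₂(0.0483/0.1528) = -0.08025
  P(5)·log₂(P(5)/Q(5)) = 0.0621·log₂(0.0621/0.2343) = -0.11896

D_KL(P||Q) = -0.09943 + 0.26103 + 0.91725 - 0.08025 - 0.11896 = 0.87964 ≈ 0.8796 bits

D_KL(Q||P) = Σ Q(x) log₂(Q(x)/P(x))

Computing term by term:
  Q(1)·log₂(Q(1)/P(1)) = 0.2148·log₂(0.2148/0.0426) = 0.50136
  Q(2)·log₂(Q(2)/P(2)) = 0.3372·log₂(0.3372/0.4884) = -0.18022
  Q(3)·log₂(Q(3)/P(3)) = 0.0609·log₂(0.0609/0.3586) = -0.15577
  Q(4)·log₂(Q(4)/P(4)) = 0.1528·log₂(0.1528/0.0483) = 0.25388
  Q(5)·log₂(Q(5)/P(5)) = 0.2343·log₂(0.2343/0.0621) = 0.44885

D_KL(Q||P) = 0.50136 - 0.18022 - 0.15577 + 0.25388 + 0.44885 = 0.86810 ≈ 0.8681 bits

These are NOT equal (difference: 0.0115 bits). KL divergence is asymmetric: D_KL(P||Q) ≠ D_KL(Q||P) in general.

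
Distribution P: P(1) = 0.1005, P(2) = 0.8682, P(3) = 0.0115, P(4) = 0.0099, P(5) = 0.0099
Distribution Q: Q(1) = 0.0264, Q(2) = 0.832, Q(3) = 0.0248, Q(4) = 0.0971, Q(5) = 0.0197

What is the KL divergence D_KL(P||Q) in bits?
0.1920 bits

D_KL(P||Q) = Σ P(x) log₂(P(x)/Q(x))

Computing term by term:
  P(1)·log₂(P(1)/Q(1)) = 0.1005·log₂(0.1005/0.0264) = 0.19382
  P(2)·log₂(P(2)/Q(2)) = 0.8682·log₂(0.8682/0.832) = 0.05335
  P(3)·log₂(P(3)/Q(3)) = 0.0115·log₂(0.0115/0.0248) = -0.01275
  P(4)·log₂(P(4)/Q(4)) = 0.0099·log₂(0.0099/0.0971) = -0.03261
  P(5)·log₂(P(5)/Q(5)) = 0.0099·log₂(0.0099/0.0197) = -0.00983

D_KL(P||Q) = 0.19382 + 0.05335 - 0.01275 - 0.03261 - 0.00983 = 0.19198 ≈ 0.1920 bits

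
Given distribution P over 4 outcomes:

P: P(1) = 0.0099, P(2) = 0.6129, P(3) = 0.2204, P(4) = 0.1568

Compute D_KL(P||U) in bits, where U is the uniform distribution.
0.6012 bits

U(i) = 1/4 for all i

D_KL(P||U) = Σ P(x) log₂(P(x) / (1/4))
           = Σ P(x) log₂(P(x)) + log₂(4)
           = log₂(4) - H(P)

H(P) = -Σ P(x) log₂(P(x)):
  -P(1)·log₂(P(1)) = -(0.0099)·log₂(0.0099) = 0.06592
  -P(2)·log₂(P(2)) = -(0.6129)·log₂(0.6129) = 0.43288
  -P(3)·log₂(P(3)) = -(0.2204)·log₂(0.2204) = 0.48087
  -P(4)·log₂(P(4)) = -(0.1568)·log₂(0.1568) = 0.41913
H(P) = 0.06592 + 0.43288 + 0.48087 + 0.41913 = 1.39880 bits

log₂(4) = 2.00000 bits

D_KL(P||U) = 2.00000 - 1.39880 = 0.60120 ≈ 0.6012 bits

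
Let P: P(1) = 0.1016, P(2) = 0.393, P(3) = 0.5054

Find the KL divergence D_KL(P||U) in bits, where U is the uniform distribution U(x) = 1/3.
0.2227 bits

U(i) = 1/3 for all i

D_KL(P||U) = Σ P(x) log₂(P(x) / (1/3))
           = Σ P(x) log₂(P(x)) + log₂(3)
           = log₂(3) - H(P)

H(P) = -Σ P(x) log₂(P(x)):
  -P(1)·log₂(P(1)) = -(0.1016)·log₂(0.1016) = 0.33518
  -P(2)·log₂(P(2)) = -(0.393)·log₂(0.393) = 0.52953
  -P(3)·log₂(P(3)) = -(0.5054)·log₂(0.5054) = 0.49757
H(P) = 0.33518 + 0.52953 + 0.49757 = 1.36228 bits

log₂(3) = 1.58496 bits

D_KL(P||U) = 1.58496 - 1.36228 = 0.22268 ≈ 0.2227 bits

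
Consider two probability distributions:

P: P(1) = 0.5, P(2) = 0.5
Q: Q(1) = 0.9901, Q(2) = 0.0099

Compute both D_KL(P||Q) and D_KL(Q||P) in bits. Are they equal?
D_KL(P||Q) = 2.3364 bits, D_KL(Q||P) = 0.9199 bits. No, they are not equal.

D_KL(P||Q) = Σ P(x) log₂(P(x)/Q(x))

Computing term by term:
  P(1)·log₂(P(1)/Q(1)) = 0.5·log₂(0.5/0.9901) = -0.49282
  P(2)·log₂(P(2)/Q(2)) = 0.5·log₂(0.5/0.0099) = 2.82918

D_KL(P||Q) = -0.49282 + 2.82918 = 2.33636 ≈ 2.3364 bits

D_KL(Q||P) = Σ Q(x) log₂(Q(x)/P(x))

Computing term by term:
  Q(1)·log₂(Q(1)/P(1)) = 0.9901·log₂(0.9901/0.5) = 0.97589
  Q(2)·log₂(Q(2)/P(2)) = 0.0099·log₂(0.0099/0.5) = -0.05602

D_KL(Q||P) = 0.97589 - 0.05602 = 0.91987 ≈ 0.9199 bits

These are NOT equal (difference: 1.4165 bits). KL divergence is asymmetric: D_KL(P||Q) ≠ D_KL(Q||P) in general.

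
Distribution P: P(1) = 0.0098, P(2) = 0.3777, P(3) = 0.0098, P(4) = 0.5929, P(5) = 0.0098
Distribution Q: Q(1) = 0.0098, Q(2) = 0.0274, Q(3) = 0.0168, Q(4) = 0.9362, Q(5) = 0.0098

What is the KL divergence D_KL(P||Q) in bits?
1.0312 bits

D_KL(P||Q) = Σ P(x) log₂(P(x)/Q(x))

Computing term by term:
  P(1)·log₂(P(1)/Q(1)) = 0.0098·log₂(0.0098/0.0098) = 0.00000
  P(2)·log₂(P(2)/Q(2)) = 0.3777·log₂(0.3777/0.0274) = 1.42959
  P(3)·log₂(P(3)/Q(3)) = 0.0098·log₂(0.0098/0.0168) = -0.00762
  P(4)·log₂(P(4)/Q(4)) = 0.5929·log₂(0.5929/0.9362) = -0.39074
  P(5)·log₂(P(5)/Q(5)) = 0.0098·log₂(0.0098/0.0098) = 0.00000

D_KL(P||Q) = 0.00000 + 1.42959 - 0.00762 - 0.39074 + 0.00000 = 1.03123 ≈ 1.0312 bits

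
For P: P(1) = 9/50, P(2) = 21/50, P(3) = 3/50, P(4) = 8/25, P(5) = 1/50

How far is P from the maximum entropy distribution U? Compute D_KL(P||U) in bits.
0.4685 bits

U(i) = 1/5 for all i

D_KL(P||U) = Σ P(x) log₂(P(x) / (1/5))
           = Σ P(x) log₂(P(x)) + log₂(5)
           = log₂(5) - H(P)

H(P) = -Σ P(x) log₂(P(x)):
  -P(1)·log₂(P(1)) = -(9/50)·log₂(9/50) = 0.44531
  -P(2)·log₂(P(2)) = -(21/50)·log₂(21/50) = 0.52565
  -P(3)·log₂(P(3)) = -(3/50)·log₂(3/50) = 0.24353
  -P(4)·log₂(P(4)) = -(8/25)·log₂(8/25) = 0.52603
  -P(5)·log₂(P(5)) = -(1/50)·log₂(1/50) = 0.11288
H(P) = 0.44531 + 0.52565 + 0.24353 + 0.52603 + 0.11288 = 1.85340 bits

log₂(5) = 2.32193 bits

D_KL(P||U) = 2.32193 - 1.85340 = 0.46853 ≈ 0.4685 bits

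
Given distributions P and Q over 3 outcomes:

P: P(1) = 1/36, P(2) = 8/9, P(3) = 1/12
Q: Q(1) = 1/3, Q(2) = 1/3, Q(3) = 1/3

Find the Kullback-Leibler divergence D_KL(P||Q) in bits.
0.9916 bits

D_KL(P||Q) = Σ P(x) log₂(P(x)/Q(x))

Computing term by term:
  P(1)·log₂(P(1)/Q(1)) = (1/36)·log₂((1/36)/(1/3)) = -0.09958
  P(2)·log₂(P(2)/Q(2)) = (8/9)·log₂((8/9)/(1/3)) = 1.25781
  P(3)·log₂(P(3)/Q(3)) = (1/12)·log₂((1/12)/(1/3)) = -0.16667

D_KL(P||Q) = -0.09958 + 1.25781 - 0.16667 = 0.99156 ≈ 0.9916 bits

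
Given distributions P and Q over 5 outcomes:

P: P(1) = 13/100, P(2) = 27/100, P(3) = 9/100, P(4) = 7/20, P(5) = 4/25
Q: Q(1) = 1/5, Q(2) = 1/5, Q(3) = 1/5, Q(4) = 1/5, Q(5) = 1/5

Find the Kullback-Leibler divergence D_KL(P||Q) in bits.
0.1635 bits

D_KL(P||Q) = Σ P(x) log₂(P(x)/Q(x))

Computing term by term:
  P(1)·log₂(P(1)/Q(1)) = (13/100)·log₂((13/100)/(1/5)) = -0.08079
  P(2)·log₂(P(2)/Q(2)) = (27/100)·log₂((27/100)/(1/5)) = 0.11690
  P(3)·log₂(P(3)/Q(3)) = (9/100)·log₂((9/100)/(1/5)) = -0.10368
  P(4)·log₂(P(4)/Q(4)) = (7/20)·log₂((7/20)/(1/5)) = 0.28257
  P(5)·log₂(P(5)/Q(5)) = (4/25)·log₂((4/25)/(1/5)) = -0.05151

D_KL(P||Q) = -0.08079 + 0.11690 - 0.10368 + 0.28257 - 0.05151 = 0.16349 ≈ 0.1635 bits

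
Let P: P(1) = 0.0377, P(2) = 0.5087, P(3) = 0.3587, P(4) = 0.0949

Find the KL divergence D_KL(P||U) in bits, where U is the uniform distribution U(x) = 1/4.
0.4727 bits

U(i) = 1/4 for all i

D_KL(P||U) = Σ P(x) log₂(P(x) / (1/4))
           = Σ P(x) log₂(P(x)) + log₂(4)
           = log₂(4) - H(P)

H(P) = -Σ P(x) log₂(P(x)):
  -P(1)·log₂(P(1)) = -(0.0377)·log₂(0.0377) = 0.17829
  -P(2)·log₂(P(2)) = -(0.5087)·log₂(0.5087) = 0.49604
  -P(3)·log₂(P(3)) = -(0.3587)·log₂(0.3587) = 0.53057
  -P(4)·log₂(P(4)) = -(0.0949)·log₂(0.0949) = 0.32242
H(P) = 0.17829 + 0.49604 + 0.53057 + 0.32242 = 1.52732 bits

log₂(4) = 2.00000 bits

D_KL(P||U) = 2.00000 - 1.52732 = 0.47268 ≈ 0.4727 bits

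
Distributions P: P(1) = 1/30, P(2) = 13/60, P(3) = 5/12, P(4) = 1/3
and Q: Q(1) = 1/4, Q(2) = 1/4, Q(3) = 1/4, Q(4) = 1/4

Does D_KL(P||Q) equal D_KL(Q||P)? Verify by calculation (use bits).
D_KL(P||Q) = 0.3038 bits, D_KL(Q||P) = 0.4903 bits. No — D_KL(P||Q) ≠ D_KL(Q||P) for this pair.

D_KL(P||Q) = Σ P(x) log₂(P(x)/Q(x))

Computing term by term:
  P(1)·log₂(P(1)/Q(1)) = (1/30)·log₂((1/30)/(1/4)) = -0.09690
  P(2)·log₂(P(2)/Q(2)) = (13/60)·log₂((13/60)/(1/4)) = -0.04473
  P(3)·log₂(P(3)/Q(3)) = (5/12)·log₂((5/12)/(1/4)) = 0.30707
  P(4)·log₂(P(4)/Q(4)) = (1/3)·log₂((1/3)/(1/4)) = 0.13835

D_KL(P||Q) = -0.09690 - 0.04473 + 0.30707 + 0.13835 = 0.30379 ≈ 0.3038 bits

D_KL(Q||P) = Σ Q(x) log₂(Q(x)/P(x))

Computing term by term:
  Q(1)·log₂(Q(1)/P(1)) = (1/4)·log₂((1/4)/(1/30)) = 0.72672
  Q(2)·log₂(Q(2)/P(2)) = (1/4)·log₂((1/4)/(13/60)) = 0.05161
  Q(3)·log₂(Q(3)/P(3)) = (1/4)·log₂((1/4)/(5/12)) = -0.18424
  Q(4)·log₂(Q(4)/P(4)) = (1/4)·log₂((1/4)/(1/3)) = -0.10376

D_KL(Q||P) = 0.72672 + 0.05161 - 0.18424 - 0.10376 = 0.49033 ≈ 0.4903 bits

These are NOT equal (difference: 0.1865 bits). KL divergence is asymmetric: D_KL(P||Q) ≠ D_KL(Q||P) in general.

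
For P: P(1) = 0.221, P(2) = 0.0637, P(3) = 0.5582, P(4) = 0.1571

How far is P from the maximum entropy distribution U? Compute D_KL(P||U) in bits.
0.3766 bits

U(i) = 1/4 for all i

D_KL(P||U) = Σ P(x) log₂(P(x) / (1/4))
           = Σ P(x) log₂(P(x)) + log₂(4)
           = log₂(4) - H(P)

H(P) = -Σ P(x) log₂(P(x)):
  -P(1)·log₂(P(1)) = -(0.221)·log₂(0.221) = 0.48131
  -P(2)·log₂(P(2)) = -(0.0637)·log₂(0.0637) = 0.25305
  -P(3)·log₂(P(3)) = -(0.5582)·log₂(0.5582) = 0.46953
  -P(4)·log₂(P(4)) = -(0.1571)·log₂(0.1571) = 0.41950
H(P) = 0.48131 + 0.25305 + 0.46953 + 0.41950 = 1.62339 bits

log₂(4) = 2.00000 bits

D_KL(P||U) = 2.00000 - 1.62339 = 0.37661 ≈ 0.3766 bits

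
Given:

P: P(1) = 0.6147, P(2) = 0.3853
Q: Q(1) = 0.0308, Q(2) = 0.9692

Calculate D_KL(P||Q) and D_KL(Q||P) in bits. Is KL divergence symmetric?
D_KL(P||Q) = 2.1421 bits, D_KL(Q||P) = 1.1568 bits. No, KL divergence is not symmetric.

D_KL(P||Q) = Σ P(x) log₂(P(x)/Q(x))

Computing term by term:
  P(1)·log₂(P(1)/Q(1)) = 0.6147·log₂(0.6147/0.0308) = 2.65482
  P(2)·log₂(P(2)/Q(2)) = 0.3853·log₂(0.3853/0.9692) = -0.51276

D_KL(P||Q) = 2.65482 - 0.51276 = 2.14206 ≈ 2.1421 bits

D_KL(Q||P) = Σ Q(x) log₂(Q(x)/P(x))

Computing term by term:
  Q(1)·log₂(Q(1)/P(1)) = 0.0308·log₂(0.0308/0.6147) = -0.13302
  Q(2)·log₂(Q(2)/P(2)) = 0.9692·log₂(0.9692/0.3853) = 1.28982

D_KL(Q||P) = -0.13302 + 1.28982 = 1.15680 ≈ 1.1568 bits

These are NOT equal (difference: 0.9853 bits). KL divergence is asymmetric: D_KL(P||Q) ≠ D_KL(Q||P) in general.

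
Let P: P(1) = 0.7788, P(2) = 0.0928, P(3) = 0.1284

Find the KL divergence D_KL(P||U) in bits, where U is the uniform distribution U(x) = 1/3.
0.6056 bits

U(i) = 1/3 for all i

D_KL(P||U) = Σ P(x) log₂(P(x) / (1/3))
           = Σ P(x) log₂(P(x)) + log₂(3)
           = log₂(3) - H(P)

H(P) = -Σ P(x) log₂(P(x)):
  -P(1)·log₂(P(1)) = -(0.7788)·log₂(0.7788) = 0.28089
  -P(2)·log₂(P(2)) = -(0.0928)·log₂(0.0928) = 0.31828
  -P(3)·log₂(P(3)) = -(0.1284)·log₂(0.1284) = 0.38023
H(P) = 0.28089 + 0.31828 + 0.38023 = 0.97940 bits

log₂(3) = 1.58496 bits

D_KL(P||U) = 1.58496 - 0.97940 = 0.60556 ≈ 0.6056 bits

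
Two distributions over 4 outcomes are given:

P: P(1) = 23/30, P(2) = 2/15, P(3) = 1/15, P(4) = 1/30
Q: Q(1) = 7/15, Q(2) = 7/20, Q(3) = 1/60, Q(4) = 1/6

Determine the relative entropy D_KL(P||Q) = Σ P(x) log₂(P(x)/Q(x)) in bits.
0.4194 bits

D_KL(P||Q) = Σ P(x) log₂(P(x)/Q(x))

Computing term by term:
  P(1)·log₂(P(1)/Q(1)) = (23/30)·log₂((23/30)/(7/15)) = 0.54909
  P(2)·log₂(P(2)/Q(2)) = (2/15)·log₂((2/15)/(7/20)) = -0.18564
  P(3)·log₂(P(3)/Q(3)) = (1/15)·log₂((1/15)/(1/60)) = 0.13333
  P(4)·log₂(P(4)/Q(4)) = (1/30)·log₂((1/30)/(1/6)) = -0.07740

D_KL(P||Q) = 0.54909 - 0.18564 + 0.13333 - 0.07740 = 0.41938 ≈ 0.4194 bits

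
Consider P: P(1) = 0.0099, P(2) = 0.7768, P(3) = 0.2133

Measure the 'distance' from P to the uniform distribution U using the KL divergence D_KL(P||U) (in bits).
0.7605 bits

U(i) = 1/3 for all i

D_KL(P||U) = Σ P(x) log₂(P(x) / (1/3))
           = Σ P(x) log₂(P(x)) + log₂(3)
           = log₂(3) - H(P)

H(P) = -Σ P(x) log₂(P(x)):
  -P(1)·log₂(P(1)) = -(0.0099)·log₂(0.0099) = 0.06592
  -P(2)·log₂(P(2)) = -(0.7768)·log₂(0.7768) = 0.28305
  -P(3)·log₂(P(3)) = -(0.2133)·log₂(0.2133) = 0.47546
H(P) = 0.06592 + 0.28305 + 0.47546 = 0.82443 bits

log₂(3) = 1.58496 bits

D_KL(P||U) = 1.58496 - 0.82443 = 0.76053 ≈ 0.7605 bits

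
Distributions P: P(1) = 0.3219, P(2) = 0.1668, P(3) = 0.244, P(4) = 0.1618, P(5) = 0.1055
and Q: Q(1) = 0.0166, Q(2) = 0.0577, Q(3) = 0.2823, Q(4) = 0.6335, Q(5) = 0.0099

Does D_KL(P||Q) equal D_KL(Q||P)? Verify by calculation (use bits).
D_KL(P||Q) = 1.6225 bits, D_KL(Q||P) = 1.1137 bits. No — D_KL(P||Q) ≠ D_KL(Q||P) for this pair.

D_KL(P||Q) = Σ P(x) log₂(P(x)/Q(x))

Computing term by term:
  P(1)·log₂(P(1)/Q(1)) = 0.3219·log₂(0.3219/0.0166) = 1.37688
  P(2)·log₂(P(2)/Q(2)) = 0.1668·log₂(0.1668/0.0577) = 0.25545
  P(3)·log₂(P(3)/Q(3)) = 0.244·log₂(0.244/0.2823) = -0.05132
  P(4)·log₂(P(4)/Q(4)) = 0.1618·log₂(0.1618/0.6335) = -0.31861
  P(5)·log₂(P(5)/Q(5)) = 0.1055·log₂(0.1055/0.0099) = 0.36014

D_KL(P||Q) = 1.37688 + 0.25545 - 0.05132 - 0.31861 + 0.36014 = 1.62254 ≈ 1.6225 bits

D_KL(Q||P) = Σ Q(x) log₂(Q(x)/P(x))

Computing term by term:
  Q(1)·log₂(Q(1)/P(1)) = 0.0166·log₂(0.0166/0.3219) = -0.07100
  Q(2)·log₂(Q(2)/P(2)) = 0.0577·log₂(0.0577/0.1668) = -0.08837
  Q(3)·log₂(Q(3)/P(3)) = 0.2823·log₂(0.2823/0.244) = 0.05938
  Q(4)·log₂(Q(4)/P(4)) = 0.6335·log₂(0.6335/0.1618) = 1.24745
  Q(5)·log₂(Q(5)/P(5)) = 0.0099·log₂(0.0099/0.1055) = -0.03380

D_KL(Q||P) = -0.07100 - 0.08837 + 0.05938 + 1.24745 - 0.03380 = 1.11366 ≈ 1.1137 bits

These are NOT equal (difference: 0.5088 bits). KL divergence is asymmetric: D_KL(P||Q) ≠ D_KL(Q||P) in general.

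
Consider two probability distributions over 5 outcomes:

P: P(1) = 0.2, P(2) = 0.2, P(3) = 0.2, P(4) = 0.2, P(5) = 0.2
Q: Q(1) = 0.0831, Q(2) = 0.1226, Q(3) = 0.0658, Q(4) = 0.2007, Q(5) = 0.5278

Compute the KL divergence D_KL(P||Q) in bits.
0.4344 bits

D_KL(P||Q) = Σ P(x) log₂(P(x)/Q(x))

Computing term by term:
  P(1)·log₂(P(1)/Q(1)) = 0.2·log₂(0.2/0.0831) = 0.25342
  P(2)·log₂(P(2)/Q(2)) = 0.2·log₂(0.2/0.1226) = 0.14121
  P(3)·log₂(P(3)/Q(3)) = 0.2·log₂(0.2/0.0658) = 0.32077
  P(4)·log₂(P(4)/Q(4)) = 0.2·log₂(0.2/0.2007) = -0.00101
  P(5)·log₂(P(5)/Q(5)) = 0.2·log₂(0.2/0.5278) = -0.28000

D_KL(P||Q) = 0.25342 + 0.14121 + 0.32077 - 0.00101 - 0.28000 = 0.43439 ≈ 0.4344 bits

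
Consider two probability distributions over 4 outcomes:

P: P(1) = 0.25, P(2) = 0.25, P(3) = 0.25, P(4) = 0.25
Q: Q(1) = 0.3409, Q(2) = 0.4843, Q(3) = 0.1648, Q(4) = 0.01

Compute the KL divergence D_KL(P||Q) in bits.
0.9609 bits

D_KL(P||Q) = Σ P(x) log₂(P(x)/Q(x))

Computing term by term:
  P(1)·log₂(P(1)/Q(1)) = 0.25·log₂(0.25/0.3409) = -0.11186
  P(2)·log₂(P(2)/Q(2)) = 0.25·log₂(0.25/0.4843) = -0.23849
  P(3)·log₂(P(3)/Q(3)) = 0.25·log₂(0.25/0.1648) = 0.15030
  P(4)·log₂(P(4)/Q(4)) = 0.25·log₂(0.25/0.01) = 1.16096

D_KL(P||Q) = -0.11186 - 0.23849 + 0.15030 + 1.16096 = 0.96091 ≈ 0.9609 bits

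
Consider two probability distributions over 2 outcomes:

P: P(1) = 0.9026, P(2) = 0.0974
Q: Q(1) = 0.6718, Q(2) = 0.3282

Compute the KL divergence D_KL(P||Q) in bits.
0.2139 bits

D_KL(P||Q) = Σ P(x) log₂(P(x)/Q(x))

Computing term by term:
  P(1)·log₂(P(1)/Q(1)) = 0.9026·log₂(0.9026/0.6718) = 0.38456
  P(2)·log₂(P(2)/Q(2)) = 0.0974·log₂(0.0974/0.3282) = -0.17070

D_KL(P||Q) = 0.38456 - 0.17070 = 0.21386 ≈ 0.2139 bits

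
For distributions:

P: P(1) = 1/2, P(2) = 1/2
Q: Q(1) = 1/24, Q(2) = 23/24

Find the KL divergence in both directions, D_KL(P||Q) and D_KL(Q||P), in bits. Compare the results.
D_KL(P||Q) = 1.3232 bits, D_KL(Q||P) = 0.7501 bits. D_KL(P||Q) is larger than D_KL(Q||P) by 0.5731 bits; the two directions differ.

D_KL(P||Q) = Σ P(x) log₂(P(x)/Q(x))

Computing term by term:
  P(1)·log₂(P(1)/Q(1)) = (1/2)·log₂((1/2)/(1/24)) = 1.79248
  P(2)·log₂(P(2)/Q(2)) = (1/2)·log₂((1/2)/(23/24)) = -0.46930

D_KL(P||Q) = 1.79248 - 0.46930 = 1.32318 ≈ 1.3232 bits

D_KL(Q||P) = Σ Q(x) log₂(Q(x)/P(x))

Computing term by term:
  Q(1)·log₂(Q(1)/P(1)) = (1/24)·log₂((1/24)/(1/2)) = -0.14937
  Q(2)·log₂(Q(2)/P(2)) = (23/24)·log₂((23/24)/(1/2)) = 0.89949

D_KL(Q||P) = -0.14937 + 0.89949 = 0.75012 ≈ 0.7501 bits

These are NOT equal (difference: 0.5731 bits). KL divergence is asymmetric: D_KL(P||Q) ≠ D_KL(Q||P) in general.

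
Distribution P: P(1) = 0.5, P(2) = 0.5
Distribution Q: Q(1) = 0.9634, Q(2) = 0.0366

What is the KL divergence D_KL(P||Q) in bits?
1.4129 bits

D_KL(P||Q) = Σ P(x) log₂(P(x)/Q(x))

Computing term by term:
  P(1)·log₂(P(1)/Q(1)) = 0.5·log₂(0.5/0.9634) = -0.47310
  P(2)·log₂(P(2)/Q(2)) = 0.5·log₂(0.5/0.0366) = 1.88601

D_KL(P||Q) = -0.47310 + 1.88601 = 1.41291 ≈ 1.4129 bits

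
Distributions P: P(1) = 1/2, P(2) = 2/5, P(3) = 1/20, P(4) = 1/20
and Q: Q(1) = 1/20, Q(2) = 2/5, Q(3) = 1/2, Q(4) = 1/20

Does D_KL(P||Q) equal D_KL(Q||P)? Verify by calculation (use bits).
D_KL(P||Q) = 1.4949 bits, D_KL(Q||P) = 1.4949 bits. Yes — for this pair D_KL(P||Q) = D_KL(Q||P).

D_KL(P||Q) = Σ P(x) log₂(P(x)/Q(x))

Computing term by term:
  P(1)·log₂(P(1)/Q(1)) = (1/2)·log₂((1/2)/(1/20)) = 1.66096
  P(2)·log₂(P(2)/Q(2)) = (2/5)·log₂((2/5)/(2/5)) = 0.00000
  P(3)·log₂(P(3)/Q(3)) = (1/20)·log₂((1/20)/(1/2)) = -0.16610
  P(4)·log₂(P(4)/Q(4)) = (1/20)·log₂((1/20)/(1/20)) = 0.00000

D_KL(P||Q) = 1.66096 + 0.00000 - 0.16610 + 0.00000 = 1.49486 ≈ 1.4949 bits

D_KL(Q||P) = Σ Q(x) log₂(Q(x)/P(x))

Computing term by term:
  Q(1)·log₂(Q(1)/P(1)) = (1/20)·log₂((1/20)/(1/2)) = -0.16610
  Q(2)·log₂(Q(2)/P(2)) = (2/5)·log₂((2/5)/(2/5)) = 0.00000
  Q(3)·log₂(Q(3)/P(3)) = (1/2)·log₂((1/2)/(1/20)) = 1.66096
  Q(4)·log₂(Q(4)/P(4)) = (1/20)·log₂((1/20)/(1/20)) = 0.00000

D_KL(Q||P) = -0.16610 + 0.00000 + 1.66096 + 0.00000 = 1.49486 ≈ 1.4949 bits

These ARE equal here. Q is P with outcomes relabeled (Q(1) = P(3), Q(3) = P(1)) by a relabeling that is its own inverse, so the two sums contain exactly the same terms in a different order. This is a special case — KL divergence is not symmetric in general: D_KL(P||Q) ≠ D_KL(Q||P) for most P, Q.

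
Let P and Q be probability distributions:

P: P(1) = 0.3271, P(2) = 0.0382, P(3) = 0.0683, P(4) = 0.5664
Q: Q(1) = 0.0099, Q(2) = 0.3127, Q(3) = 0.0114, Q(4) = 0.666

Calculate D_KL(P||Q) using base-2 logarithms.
1.5788 bits

D_KL(P||Q) = Σ P(x) log₂(P(x)/Q(x))

Computing term by term:
  P(1)·log₂(P(1)/Q(1)) = 0.3271·log₂(0.3271/0.0099) = 1.65060
  P(2)·log₂(P(2)/Q(2)) = 0.0382·log₂(0.0382/0.3127) = -0.11587
  P(3)·log₂(P(3)/Q(3)) = 0.0683·log₂(0.0683/0.0114) = 0.17641
  P(4)·log₂(P(4)/Q(4)) = 0.5664·log₂(0.5664/0.666) = -0.13237

D_KL(P||Q) = 1.65060 - 0.11587 + 0.17641 - 0.13237 = 1.57877 ≈ 1.5788 bits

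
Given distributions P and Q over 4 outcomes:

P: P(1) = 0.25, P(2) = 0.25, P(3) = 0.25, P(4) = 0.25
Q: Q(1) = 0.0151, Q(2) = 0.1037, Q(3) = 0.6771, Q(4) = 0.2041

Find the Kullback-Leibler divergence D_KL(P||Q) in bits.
1.0435 bits

D_KL(P||Q) = Σ P(x) log₂(P(x)/Q(x))

Computing term by term:
  P(1)·log₂(P(1)/Q(1)) = 0.25·log₂(0.25/0.0151) = 1.01233
  P(2)·log₂(P(2)/Q(2)) = 0.25·log₂(0.25/0.1037) = 0.31738
  P(3)·log₂(P(3)/Q(3)) = 0.25·log₂(0.25/0.6771) = -0.35936
  P(4)·log₂(P(4)/Q(4)) = 0.25·log₂(0.25/0.2041) = 0.07316

D_KL(P||Q) = 1.01233 + 0.31738 - 0.35936 + 0.07316 = 1.04351 ≈ 1.0435 bits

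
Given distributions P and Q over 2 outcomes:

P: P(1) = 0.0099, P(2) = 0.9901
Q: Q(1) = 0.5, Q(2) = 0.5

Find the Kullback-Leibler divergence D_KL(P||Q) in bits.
0.9199 bits

D_KL(P||Q) = Σ P(x) log₂(P(x)/Q(x))

Computing term by term:
  P(1)·log₂(P(1)/Q(1)) = 0.0099·log₂(0.0099/0.5) = -0.05602
  P(2)·log₂(P(2)/Q(2)) = 0.9901·log₂(0.9901/0.5) = 0.97589

D_KL(P||Q) = -0.05602 + 0.97589 = 0.91987 ≈ 0.9199 bits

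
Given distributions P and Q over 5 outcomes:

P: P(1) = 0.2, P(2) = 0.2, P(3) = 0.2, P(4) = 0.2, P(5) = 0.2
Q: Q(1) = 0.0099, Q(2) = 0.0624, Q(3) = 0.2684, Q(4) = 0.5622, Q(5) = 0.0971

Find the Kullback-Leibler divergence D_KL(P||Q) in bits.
1.0288 bits

D_KL(P||Q) = Σ P(x) log₂(P(x)/Q(x))

Computing term by term:
  P(1)·log₂(P(1)/Q(1)) = 0.2·log₂(0.2/0.0099) = 0.86729
  P(2)·log₂(P(2)/Q(2)) = 0.2·log₂(0.2/0.0624) = 0.33608
  P(3)·log₂(P(3)/Q(3)) = 0.2·log₂(0.2/0.2684) = -0.08488
  P(4)·log₂(P(4)/Q(4)) = 0.2·log₂(0.2/0.5622) = -0.29822
  P(5)·log₂(P(5)/Q(5)) = 0.2·log₂(0.2/0.0971) = 0.20849

D_KL(P||Q) = 0.86729 + 0.33608 - 0.08488 - 0.29822 + 0.20849 = 1.02876 ≈ 1.0288 bits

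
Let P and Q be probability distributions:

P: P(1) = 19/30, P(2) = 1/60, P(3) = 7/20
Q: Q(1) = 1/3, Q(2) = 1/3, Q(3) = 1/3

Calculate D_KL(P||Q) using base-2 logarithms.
0.5391 bits

D_KL(P||Q) = Σ P(x) log₂(P(x)/Q(x))

Computing term by term:
  P(1)·log₂(P(1)/Q(1)) = (19/30)·log₂((19/30)/(1/3)) = 0.58647
  P(2)·log₂(P(2)/Q(2)) = (1/60)·log₂((1/60)/(1/3)) = -0.07203
  P(3)·log₂(P(3)/Q(3)) = (7/20)·log₂((7/20)/(1/3)) = 0.02464

D_KL(P||Q) = 0.58647 - 0.07203 + 0.02464 = 0.53908 ≈ 0.5391 bits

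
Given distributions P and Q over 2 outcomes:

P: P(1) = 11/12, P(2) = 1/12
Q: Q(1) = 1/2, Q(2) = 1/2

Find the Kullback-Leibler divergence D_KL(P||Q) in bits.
0.5862 bits

D_KL(P||Q) = Σ P(x) log₂(P(x)/Q(x))

Computing term by term:
  P(1)·log₂(P(1)/Q(1)) = (11/12)·log₂((11/12)/(1/2)) = 0.80160
  P(2)·log₂(P(2)/Q(2)) = (1/12)·log₂((1/12)/(1/2)) = -0.21541

D_KL(P||Q) = 0.80160 - 0.21541 = 0.58619 ≈ 0.5862 bits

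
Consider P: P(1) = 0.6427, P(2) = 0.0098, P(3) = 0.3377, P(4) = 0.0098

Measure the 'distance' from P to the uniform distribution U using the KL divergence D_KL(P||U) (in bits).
0.9304 bits

U(i) = 1/4 for all i

D_KL(P||U) = Σ P(x) log₂(P(x) / (1/4))
           = Σ P(x) log₂(P(x)) + log₂(4)
           = log₂(4) - H(P)

H(P) = -Σ P(x) log₂(P(x)):
  -P(1)·log₂(P(1)) = -(0.6427)·log₂(0.6427) = 0.40990
  -P(2)·log₂(P(2)) = -(0.0098)·log₂(0.0098) = 0.06540
  -P(3)·log₂(P(3)) = -(0.3377)·log₂(0.3377) = 0.52890
  -P(4)·log₂(P(4)) = -(0.0098)·log₂(0.0098) = 0.06540
H(P) = 0.40990 + 0.06540 + 0.52890 + 0.06540 = 1.06960 bits

log₂(4) = 2.00000 bits

D_KL(P||U) = 2.00000 - 1.06960 = 0.93040 ≈ 0.9304 bits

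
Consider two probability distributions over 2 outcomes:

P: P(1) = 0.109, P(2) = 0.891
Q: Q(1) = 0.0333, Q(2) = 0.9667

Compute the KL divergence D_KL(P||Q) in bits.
0.0817 bits

D_KL(P||Q) = Σ P(x) log₂(P(x)/Q(x))

Computing term by term:
  P(1)·log₂(P(1)/Q(1)) = 0.109·log₂(0.109/0.0333) = 0.18647
  P(2)·log₂(P(2)/Q(2)) = 0.891·log₂(0.891/0.9667) = -0.10482

D_KL(P||Q) = 0.18647 - 0.10482 = 0.08165 ≈ 0.0817 bits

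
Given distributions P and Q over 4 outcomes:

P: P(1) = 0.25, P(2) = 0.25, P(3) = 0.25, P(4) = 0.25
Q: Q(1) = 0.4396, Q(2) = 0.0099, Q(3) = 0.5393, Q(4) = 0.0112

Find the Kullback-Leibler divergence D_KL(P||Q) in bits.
1.8038 bits

D_KL(P||Q) = Σ P(x) log₂(P(x)/Q(x))

Computing term by term:
  P(1)·log₂(P(1)/Q(1)) = 0.25·log₂(0.25/0.4396) = -0.20357
  P(2)·log₂(P(2)/Q(2)) = 0.25·log₂(0.25/0.0099) = 1.16459
  P(3)·log₂(P(3)/Q(3)) = 0.25·log₂(0.25/0.5393) = -0.27729
  P(4)·log₂(P(4)/Q(4)) = 0.25·log₂(0.25/0.0112) = 1.12009

D_KL(P||Q) = -0.20357 + 1.16459 - 0.27729 + 1.12009 = 1.80382 ≈ 1.8038 bits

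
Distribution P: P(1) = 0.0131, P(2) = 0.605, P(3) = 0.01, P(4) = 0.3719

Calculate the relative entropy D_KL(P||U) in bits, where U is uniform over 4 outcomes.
0.8823 bits

U(i) = 1/4 for all i

D_KL(P||U) = Σ P(x) log₂(P(x) / (1/4))
           = Σ P(x) log₂(P(x)) + log₂(4)
           = log₂(4) - H(P)

H(P) = -Σ P(x) log₂(P(x)):
  -P(1)·log₂(P(1)) = -(0.0131)·log₂(0.0131) = 0.08193
  -P(2)·log₂(P(2)) = -(0.605)·log₂(0.605) = 0.43862
  -P(3)·log₂(P(3)) = -(0.01)·log₂(0.01) = 0.06644
  -P(4)·log₂(P(4)) = -(0.3719)·log₂(0.3719) = 0.53071
H(P) = 0.08193 + 0.43862 + 0.06644 + 0.53071 = 1.11770 bits

log₂(4) = 2.00000 bits

D_KL(P||U) = 2.00000 - 1.11770 = 0.88230 ≈ 0.8823 bits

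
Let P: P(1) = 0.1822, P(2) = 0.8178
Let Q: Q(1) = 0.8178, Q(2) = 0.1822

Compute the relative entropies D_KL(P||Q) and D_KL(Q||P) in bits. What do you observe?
D_KL(P||Q) = 1.3769 bits, D_KL(Q||P) = 1.3769 bits. The two directions give the same value here, because Q is a self-inverse relabeling of P; in general KL divergence is asymmetric.

D_KL(P||Q) = Σ P(x) log₂(P(x)/Q(x))

Computing term by term:
  P(1)·log₂(P(1)/Q(1)) = 0.1822·log₂(0.1822/0.8178) = -0.39469
  P(2)·log₂(P(2)/Q(2)) = 0.8178·log₂(0.8178/0.1822) = 1.77154

D_KL(P||Q) = -0.39469 + 1.77154 = 1.37685 ≈ 1.3769 bits

D_KL(Q||P) = Σ Q(x) log₂(Q(x)/P(x))

Computing term by term:
  Q(1)·log₂(Q(1)/P(1)) = 0.8178·log₂(0.8178/0.1822) = 1.77154
  Q(2)·log₂(Q(2)/P(2)) = 0.1822·log₂(0.1822/0.8178) = -0.39469

D_KL(Q||P) = 1.77154 - 0.39469 = 1.37685 ≈ 1.3769 bits

These ARE equal here. Q is P with outcomes relabeled (Q(1) = P(2), Q(2) = P(1)) by a relabeling that is its own inverse, so the two sums contain exactly the same terms in a different order. This is a special case — KL divergence is not symmetric in general: D_KL(P||Q) ≠ D_KL(Q||P) for most P, Q.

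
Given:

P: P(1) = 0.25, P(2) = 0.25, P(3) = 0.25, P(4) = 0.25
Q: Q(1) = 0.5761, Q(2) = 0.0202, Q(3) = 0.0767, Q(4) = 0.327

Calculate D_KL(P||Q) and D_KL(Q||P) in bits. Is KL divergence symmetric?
D_KL(P||Q) = 0.9356 bits, D_KL(Q||P) = 0.6165 bits. No, KL divergence is not symmetric.

D_KL(P||Q) = Σ P(x) log₂(P(x)/Q(x))

Computing term by term:
  P(1)·log₂(P(1)/Q(1)) = 0.25·log₂(0.25/0.5761) = -0.30110
  P(2)·log₂(P(2)/Q(2)) = 0.25·log₂(0.25/0.0202) = 0.90738
  P(3)·log₂(P(3)/Q(3)) = 0.25·log₂(0.25/0.0767) = 0.42616
  P(4)·log₂(P(4)/Q(4)) = 0.25·log₂(0.25/0.327) = -0.09684

D_KL(P||Q) = -0.30110 + 0.90738 + 0.42616 - 0.09684 = 0.93560 ≈ 0.9356 bits

D_KL(Q||P) = Σ Q(x) log₂(Q(x)/P(x))

Computing term by term:
  Q(1)·log₂(Q(1)/P(1)) = 0.5761·log₂(0.5761/0.25) = 0.69385
  Q(2)·log₂(Q(2)/P(2)) = 0.0202·log₂(0.0202/0.25) = -0.07332
  Q(3)·log₂(Q(3)/P(3)) = 0.0767·log₂(0.0767/0.25) = -0.13075
  Q(4)·log₂(Q(4)/P(4)) = 0.327·log₂(0.327/0.25) = 0.12667

D_KL(Q||P) = 0.69385 - 0.07332 - 0.13075 + 0.12667 = 0.61645 ≈ 0.6165 bits

These are NOT equal (difference: 0.3191 bits). KL divergence is asymmetric: D_KL(P||Q) ≠ D_KL(Q||P) in general.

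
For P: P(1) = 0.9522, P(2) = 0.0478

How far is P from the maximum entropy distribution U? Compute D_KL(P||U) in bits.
0.7230 bits

U(i) = 1/2 for all i

D_KL(P||U) = Σ P(x) log₂(P(x) / (1/2))
           = Σ P(x) log₂(P(x)) + log₂(2)
           = log₂(2) - H(P)

H(P) = -Σ P(x) log₂(P(x)):
  -P(1)·log₂(P(1)) = -(0.9522)·log₂(0.9522) = 0.06729
  -P(2)·log₂(P(2)) = -(0.0478)·log₂(0.0478) = 0.20969
H(P) = 0.06729 + 0.20969 = 0.27698 bits

log₂(2) = 1.00000 bits

D_KL(P||U) = 1.00000 - 0.27698 = 0.72302 ≈ 0.7230 bits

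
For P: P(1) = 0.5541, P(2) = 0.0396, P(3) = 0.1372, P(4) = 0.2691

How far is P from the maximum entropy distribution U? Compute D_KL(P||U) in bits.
0.4408 bits

U(i) = 1/4 for all i

D_KL(P||U) = Σ P(x) log₂(P(x) / (1/4))
           = Σ P(x) log₂(P(x)) + log₂(4)
           = log₂(4) - H(P)

H(P) = -Σ P(x) log₂(P(x)):
  -P(1)·log₂(P(1)) = -(0.5541)·log₂(0.5541) = 0.47197
  -P(2)·log₂(P(2)) = -(0.0396)·log₂(0.0396) = 0.18447
  -P(3)·log₂(P(3)) = -(0.1372)·log₂(0.1372) = 0.39317
  -P(4)·log₂(P(4)) = -(0.2691)·log₂(0.2691) = 0.50962
H(P) = 0.47197 + 0.18447 + 0.39317 + 0.50962 = 1.55923 bits

log₂(4) = 2.00000 bits

D_KL(P||U) = 2.00000 - 1.55923 = 0.44077 ≈ 0.4408 bits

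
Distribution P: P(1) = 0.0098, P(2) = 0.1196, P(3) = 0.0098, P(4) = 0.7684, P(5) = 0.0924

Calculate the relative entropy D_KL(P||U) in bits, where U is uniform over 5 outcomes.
1.2152 bits

U(i) = 1/5 for all i

D_KL(P||U) = Σ P(x) log₂(P(x) / (1/5))
           = Σ P(x) log₂(P(x)) + log₂(5)
           = log₂(5) - H(P)

H(P) = -Σ P(x) log₂(P(x)):
  -P(1)·log₂(P(1)) = -(0.0098)·log₂(0.0098) = 0.06540
  -P(2)·log₂(P(2)) = -(0.1196)·log₂(0.1196) = 0.36642
  -P(3)·log₂(P(3)) = -(0.0098)·log₂(0.0098) = 0.06540
  -P(4)·log₂(P(4)) = -(0.7684)·log₂(0.7684) = 0.29205
  -P(5)·log₂(P(5)) = -(0.0924)·log₂(0.0924) = 0.31748
H(P) = 0.06540 + 0.36642 + 0.06540 + 0.29205 + 0.31748 = 1.10675 bits

log₂(5) = 2.32193 bits

D_KL(P||U) = 2.32193 - 1.10675 = 1.21518 ≈ 1.2152 bits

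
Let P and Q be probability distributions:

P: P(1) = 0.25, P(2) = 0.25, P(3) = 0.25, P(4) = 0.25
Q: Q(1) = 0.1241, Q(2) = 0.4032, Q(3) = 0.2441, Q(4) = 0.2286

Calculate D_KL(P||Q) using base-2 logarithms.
0.1211 bits

D_KL(P||Q) = Σ P(x) log₂(P(x)/Q(x))

Computing term by term:
  P(1)·log₂(P(1)/Q(1)) = 0.25·log₂(0.25/0.1241) = 0.25261
  P(2)·log₂(P(2)/Q(2)) = 0.25·log₂(0.25/0.4032) = -0.17239
  P(3)·log₂(P(3)/Q(3)) = 0.25·log₂(0.25/0.2441) = 0.00861
  P(4)·log₂(P(4)/Q(4)) = 0.25·log₂(0.25/0.2286) = 0.03228

D_KL(P||Q) = 0.25261 - 0.17239 + 0.00861 + 0.03228 = 0.12111 ≈ 0.1211 bits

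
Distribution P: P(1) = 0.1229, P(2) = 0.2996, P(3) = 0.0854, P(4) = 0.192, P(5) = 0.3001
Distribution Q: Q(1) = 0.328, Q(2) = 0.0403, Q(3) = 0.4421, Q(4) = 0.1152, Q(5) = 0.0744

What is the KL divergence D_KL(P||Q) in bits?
1.2358 bits

D_KL(P||Q) = Σ P(x) log₂(P(x)/Q(x))

Computing term by term:
  P(1)·log₂(P(1)/Q(1)) = 0.1229·log₂(0.1229/0.328) = -0.17405
  P(2)·log₂(P(2)/Q(2)) = 0.2996·log₂(0.2996/0.0403) = 0.86710
  P(3)·log₂(P(3)/Q(3)) = 0.0854·log₂(0.0854/0.4421) = -0.20257
  P(4)·log₂(P(4)/Q(4)) = 0.192·log₂(0.192/0.1152) = 0.14150
  P(5)·log₂(P(5)/Q(5)) = 0.3001·log₂(0.3001/0.0744) = 0.60382

D_KL(P||Q) = -0.17405 + 0.86710 - 0.20257 + 0.14150 + 0.60382 = 1.23580 ≈ 1.2358 bits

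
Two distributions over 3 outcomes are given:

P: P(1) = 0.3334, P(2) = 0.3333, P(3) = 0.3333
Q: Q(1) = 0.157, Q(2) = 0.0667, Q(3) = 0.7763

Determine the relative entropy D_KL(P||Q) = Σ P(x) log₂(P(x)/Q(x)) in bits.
0.7293 bits

D_KL(P||Q) = Σ P(x) log₂(P(x)/Q(x))

Computing term by term:
  P(1)·log₂(P(1)/Q(1)) = 0.3334·log₂(0.3334/0.157) = 0.36224
  P(2)·log₂(P(2)/Q(2)) = 0.3333·log₂(0.3333/0.0667) = 0.77361
  P(3)·log₂(P(3)/Q(3)) = 0.3333·log₂(0.3333/0.7763) = -0.40656

D_KL(P||Q) = 0.36224 + 0.77361 - 0.40656 = 0.72929 ≈ 0.7293 bits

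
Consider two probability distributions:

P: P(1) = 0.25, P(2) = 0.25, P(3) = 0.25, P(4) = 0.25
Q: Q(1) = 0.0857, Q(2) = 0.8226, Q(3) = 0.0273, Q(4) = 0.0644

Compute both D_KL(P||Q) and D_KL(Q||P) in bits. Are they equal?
D_KL(P||Q) = 1.2445 bits, D_KL(Q||P) = 1.0678 bits. No, they are not equal.

D_KL(P||Q) = Σ P(x) log₂(P(x)/Q(x))

Computing term by term:
  P(1)·log₂(P(1)/Q(1)) = 0.25·log₂(0.25/0.0857) = 0.38614
  P(2)·log₂(P(2)/Q(2)) = 0.25·log₂(0.25/0.8226) = -0.42957
  P(3)·log₂(P(3)/Q(3)) = 0.25·log₂(0.25/0.0273) = 0.79874
  P(4)·log₂(P(4)/Q(4)) = 0.25·log₂(0.25/0.0644) = 0.48920

D_KL(P||Q) = 0.38614 - 0.42957 + 0.79874 + 0.48920 = 1.24451 ≈ 1.2445 bits

D_KL(Q||P) = Σ Q(x) log₂(Q(x)/P(x))

Computing term by term:
  Q(1)·log₂(Q(1)/P(1)) = 0.0857·log₂(0.0857/0.25) = -0.13237
  Q(2)·log₂(Q(2)/P(2)) = 0.8226·log₂(0.8226/0.25) = 1.41344
  Q(3)·log₂(Q(3)/P(3)) = 0.0273·log₂(0.0273/0.25) = -0.08722
  Q(4)·log₂(Q(4)/P(4)) = 0.0644·log₂(0.0644/0.25) = -0.12602

D_KL(Q||P) = -0.13237 + 1.41344 - 0.08722 - 0.12602 = 1.06783 ≈ 1.0678 bits

These are NOT equal (difference: 0.1767 bits). KL divergence is asymmetric: D_KL(P||Q) ≠ D_KL(Q||P) in general.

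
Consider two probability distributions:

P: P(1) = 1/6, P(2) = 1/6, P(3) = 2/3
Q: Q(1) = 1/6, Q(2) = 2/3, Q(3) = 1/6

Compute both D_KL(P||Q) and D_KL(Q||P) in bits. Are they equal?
D_KL(P||Q) = 1.0000 bits, D_KL(Q||P) = 1.0000 bits. Yes, in this case they are equal (although KL divergence is not symmetric in general).

D_KL(P||Q) = Σ P(x) log₂(P(x)/Q(x))

Computing term by term:
  P(1)·log₂(P(1)/Q(1)) = (1/6)·log₂((1/6)/(1/6)) = 0.00000
  P(2)·log₂(P(2)/Q(2)) = (1/6)·log₂((1/6)/(2/3)) = -0.33333
  P(3)·log₂(P(3)/Q(3)) = (2/3)·log₂((2/3)/(1/6)) = 1.33333

D_KL(P||Q) = 0.00000 - 0.33333 + 1.33333 = 1.00000 ≈ 1.0000 bits

D_KL(Q||P) = Σ Q(x) log₂(Q(x)/P(x))

Computing term by term:
  Q(1)·log₂(Q(1)/P(1)) = (1/6)·log₂((1/6)/(1/6)) = 0.00000
  Q(2)·log₂(Q(2)/P(2)) = (2/3)·log₂((2/3)/(1/6)) = 1.33333
  Q(3)·log₂(Q(3)/P(3)) = (1/6)·log₂((1/6)/(2/3)) = -0.33333

D_KL(Q||P) = 0.00000 + 1.33333 - 0.33333 = 1.00000 ≈ 1.0000 bits

These ARE equal here. Q is P with outcomes relabeled (Q(2) = P(3), Q(3) = P(2)) by a relabeling that is its own inverse, so the two sums contain exactly the same terms in a different order. This is a special case — KL divergence is not symmetric in general: D_KL(P||Q) ≠ D_KL(Q||P) for most P, Q.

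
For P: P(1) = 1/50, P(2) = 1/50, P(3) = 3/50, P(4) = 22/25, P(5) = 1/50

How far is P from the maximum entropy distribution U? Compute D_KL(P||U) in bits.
1.5775 bits

U(i) = 1/5 for all i

D_KL(P||U) = Σ P(x) log₂(P(x) / (1/5))
           = Σ P(x) log₂(P(x)) + log₂(5)
           = log₂(5) - H(P)

H(P) = -Σ P(x) log₂(P(x)):
  -P(1)·log₂(P(1)) = -(1/50)·log₂(1/50) = 0.11288
  -P(2)·log₂(P(2)) = -(1/50)·log₂(1/50) = 0.11288
  -P(3)·log₂(P(3)) = -(3/50)·log₂(3/50) = 0.24353
  -P(4)·log₂(P(4)) = -(22/25)·log₂(22/25) = 0.16229
  -P(5)·log₂(P(5)) = -(1/50)·log₂(1/50) = 0.11288
H(P) = 0.11288 + 0.11288 + 0.24353 + 0.16229 + 0.11288 = 0.74446 bits

log₂(5) = 2.32193 bits

D_KL(P||U) = 2.32193 - 0.74446 = 1.57747 ≈ 1.5775 bits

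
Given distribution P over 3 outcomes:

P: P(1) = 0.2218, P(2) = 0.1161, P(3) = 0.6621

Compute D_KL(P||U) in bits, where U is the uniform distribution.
0.3485 bits

U(i) = 1/3 for all i

D_KL(P||U) = Σ P(x) log₂(P(x) / (1/3))
           = Σ P(x) log₂(P(x)) + log₂(3)
           = log₂(3) - H(P)

H(P) = -Σ P(x) log₂(P(x)):
  -P(1)·log₂(P(1)) = -(0.2218)·log₂(0.2218) = 0.48190
  -P(2)·log₂(P(2)) = -(0.1161)·log₂(0.1161) = 0.36067
  -P(3)·log₂(P(3)) = -(0.6621)·log₂(0.6621) = 0.39387
H(P) = 0.48190 + 0.36067 + 0.39387 = 1.23644 bits

log₂(3) = 1.58496 bits

D_KL(P||U) = 1.58496 - 1.23644 = 0.34852 ≈ 0.3485 bits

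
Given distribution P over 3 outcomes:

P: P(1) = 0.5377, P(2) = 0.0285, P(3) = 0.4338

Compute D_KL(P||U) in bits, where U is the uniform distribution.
0.4347 bits

U(i) = 1/3 for all i

D_KL(P||U) = Σ P(x) log₂(P(x) / (1/3))
           = Σ P(x) log₂(P(x)) + log₂(3)
           = log₂(3) - H(P)

H(P) = -Σ P(x) log₂(P(x)):
  -P(1)·log₂(P(1)) = -(0.5377)·log₂(0.5377) = 0.48131
  -P(2)·log₂(P(2)) = -(0.0285)·log₂(0.0285) = 0.14629
  -P(3)·log₂(P(3)) = -(0.4338)·log₂(0.4338) = 0.52268
H(P) = 0.48131 + 0.14629 + 0.52268 = 1.15028 bits

log₂(3) = 1.58496 bits

D_KL(P||U) = 1.58496 - 1.15028 = 0.43468 ≈ 0.4347 bits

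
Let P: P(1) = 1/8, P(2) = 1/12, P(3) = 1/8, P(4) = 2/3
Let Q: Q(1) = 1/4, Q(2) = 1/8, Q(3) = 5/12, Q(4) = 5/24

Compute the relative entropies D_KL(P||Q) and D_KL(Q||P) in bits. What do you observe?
D_KL(P||Q) = 0.7278 bits, D_KL(Q||P) = 0.6973 bits. The two directions give different values (D_KL(P||Q) exceeds D_KL(Q||P) by 0.0305 bits): KL divergence is asymmetric.

D_KL(P||Q) = Σ P(x) log₂(P(x)/Q(x))

Computing term by term:
  P(1)·log₂(P(1)/Q(1)) = (1/8)·log₂((1/8)/(1/4)) = -0.12500
  P(2)·log₂(P(2)/Q(2)) = (1/12)·log₂((1/12)/(1/8)) = -0.04875
  P(3)·log₂(P(3)/Q(3)) = (1/8)·log₂((1/8)/(5/12)) = -0.21712
  P(4)·log₂(P(4)/Q(4)) = (2/3)·log₂((2/3)/(5/24)) = 1.11871

D_KL(P||Q) = -0.12500 - 0.04875 - 0.21712 + 1.11871 = 0.72784 ≈ 0.7278 bits

D_KL(Q||P) = Σ Q(x) log₂(Q(x)/P(x))

Computing term by term:
  Q(1)·log₂(Q(1)/P(1)) = (1/4)·log₂((1/4)/(1/8)) = 0.25000
  Q(2)·log₂(Q(2)/P(2)) = (1/8)·log₂((1/8)/(1/12)) = 0.07312
  Q(3)·log₂(Q(3)/P(3)) = (5/12)·log₂((5/12)/(1/8)) = 0.72374
  Q(4)·log₂(Q(4)/P(4)) = (5/24)·log₂((5/24)/(2/3)) = -0.34960

D_KL(Q||P) = 0.25000 + 0.07312 + 0.72374 - 0.34960 = 0.69726 ≈ 0.6973 bits

These are NOT equal (difference: 0.0305 bits). KL divergence is asymmetric: D_KL(P||Q) ≠ D_KL(Q||P) in general.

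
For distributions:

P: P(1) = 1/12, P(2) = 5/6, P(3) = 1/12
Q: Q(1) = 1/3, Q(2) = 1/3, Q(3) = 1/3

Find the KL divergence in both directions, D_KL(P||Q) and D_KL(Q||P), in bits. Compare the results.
D_KL(P||Q) = 0.7683 bits, D_KL(Q||P) = 0.8927 bits. D_KL(Q||P) is larger than D_KL(P||Q) by 0.1244 bits; the two directions differ.

D_KL(P||Q) = Σ P(x) log₂(P(x)/Q(x))

Computing term by term:
  P(1)·log₂(P(1)/Q(1)) = (1/12)·log₂((1/12)/(1/3)) = -0.16667
  P(2)·log₂(P(2)/Q(2)) = (5/6)·log₂((5/6)/(1/3)) = 1.10161
  P(3)·log₂(P(3)/Q(3)) = (1/12)·log₂((1/12)/(1/3)) = -0.16667

D_KL(P||Q) = -0.16667 + 1.10161 - 0.16667 = 0.76827 ≈ 0.7683 bits

D_KL(Q||P) = Σ Q(x) log₂(Q(x)/P(x))

Computing term by term:
  Q(1)·log₂(Q(1)/P(1)) = (1/3)·log₂((1/3)/(1/12)) = 0.66667
  Q(2)·log₂(Q(2)/P(2)) = (1/3)·log₂((1/3)/(5/6)) = -0.44064
  Q(3)·log₂(Q(3)/P(3)) = (1/3)·log₂((1/3)/(1/12)) = 0.66667

D_KL(Q||P) = 0.66667 - 0.44064 + 0.66667 = 0.89270 ≈ 0.8927 bits

These are NOT equal (difference: 0.1244 bits). KL divergence is asymmetric: D_KL(P||Q) ≠ D_KL(Q||P) in general.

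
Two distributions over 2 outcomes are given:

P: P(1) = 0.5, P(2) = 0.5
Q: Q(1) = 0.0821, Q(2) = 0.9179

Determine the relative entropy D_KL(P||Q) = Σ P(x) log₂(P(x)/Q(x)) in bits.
0.8650 bits

D_KL(P||Q) = Σ P(x) log₂(P(x)/Q(x))

Computing term by term:
  P(1)·log₂(P(1)/Q(1)) = 0.5·log₂(0.5/0.0821) = 1.30324
  P(2)·log₂(P(2)/Q(2)) = 0.5·log₂(0.5/0.9179) = -0.43820

D_KL(P||Q) = 1.30324 - 0.43820 = 0.86504 ≈ 0.8650 bits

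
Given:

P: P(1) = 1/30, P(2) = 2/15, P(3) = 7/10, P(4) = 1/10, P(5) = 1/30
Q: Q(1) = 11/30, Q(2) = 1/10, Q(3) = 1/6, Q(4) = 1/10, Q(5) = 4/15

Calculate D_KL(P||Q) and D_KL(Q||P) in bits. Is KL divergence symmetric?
D_KL(P||Q) = 1.2893 bits, D_KL(Q||P) = 1.6819 bits. No, KL divergence is not symmetric.

D_KL(P||Q) = Σ P(x) log₂(P(x)/Q(x))

Computing term by term:
  P(1)·log₂(P(1)/Q(1)) = (1/30)·log₂((1/30)/(11/30)) = -0.11531
  P(2)·log₂(P(2)/Q(2)) = (2/15)·log₂((2/15)/(1/10)) = 0.05534
  P(3)·log₂(P(3)/Q(3)) = (7/10)·log₂((7/10)/(1/6)) = 1.44927
  P(4)·log₂(P(4)/Q(4)) = (1/10)·log₂((1/10)/(1/10)) = 0.00000
  P(5)·log₂(P(5)/Q(5)) = (1/30)·log₂((1/30)/(4/15)) = -0.10000

D_KL(P||Q) = -0.11531 + 0.05534 + 1.44927 + 0.00000 - 0.10000 = 1.28930 ≈ 1.2893 bits

D_KL(Q||P) = Σ Q(x) log₂(Q(x)/P(x))

Computing term by term:
  Q(1)·log₂(Q(1)/P(1)) = (11/30)·log₂((11/30)/(1/30)) = 1.26846
  Q(2)·log₂(Q(2)/P(2)) = (1/10)·log₂((1/10)/(2/15)) = -0.04150
  Q(3)·log₂(Q(3)/P(3)) = (1/6)·log₂((1/6)/(7/10)) = -0.34506
  Q(4)·log₂(Q(4)/P(4)) = (1/10)·log₂((1/10)/(1/10)) = 0.00000
  Q(5)·log₂(Q(5)/P(5)) = (4/15)·log₂((4/15)/(1/30)) = 0.80000

D_KL(Q||P) = 1.26846 - 0.04150 - 0.34506 + 0.00000 + 0.80000 = 1.68190 ≈ 1.6819 bits

These are NOT equal (difference: 0.3926 bits). KL divergence is asymmetric: D_KL(P||Q) ≠ D_KL(Q||P) in general.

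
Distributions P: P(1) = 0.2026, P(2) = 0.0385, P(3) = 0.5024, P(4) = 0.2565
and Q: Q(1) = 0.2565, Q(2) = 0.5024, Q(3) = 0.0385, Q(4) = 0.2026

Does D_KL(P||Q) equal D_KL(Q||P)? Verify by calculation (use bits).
D_KL(P||Q) = 1.7375 bits, D_KL(Q||P) = 1.7375 bits. Yes — for this pair D_KL(P||Q) = D_KL(Q||P).

D_KL(P||Q) = Σ P(x) log₂(P(x)/Q(x))

Computing term by term:
  P(1)·log₂(P(1)/Q(1)) = 0.2026·log₂(0.2026/0.2565) = -0.06895
  P(2)·log₂(P(2)/Q(2)) = 0.0385·log₂(0.0385/0.5024) = -0.14268
  P(3)·log₂(P(3)/Q(3)) = 0.5024·log₂(0.5024/0.0385) = 1.86185
  P(4)·log₂(P(4)/Q(4)) = 0.2565·log₂(0.2565/0.2026) = 0.08729

D_KL(P||Q) = -0.06895 - 0.14268 + 1.86185 + 0.08729 = 1.73751 ≈ 1.7375 bits

D_KL(Q||P) = Σ Q(x) log₂(Q(x)/P(x))

Computing term by term:
  Q(1)·log₂(Q(1)/P(1)) = 0.2565·log₂(0.2565/0.2026) = 0.08729
  Q(2)·log₂(Q(2)/P(2)) = 0.5024·log₂(0.5024/0.0385) = 1.86185
  Q(3)·log₂(Q(3)/P(3)) = 0.0385·log₂(0.0385/0.5024) = -0.14268
  Q(4)·log₂(Q(4)/P(4)) = 0.2026·log₂(0.2026/0.2565) = -0.06895

D_KL(Q||P) = 0.08729 + 1.86185 - 0.14268 - 0.06895 = 1.73751 ≈ 1.7375 bits

These ARE equal here. Q is P with outcomes relabeled (Q(1) = P(4), Q(2) = P(3), Q(3) = P(2), Q(4) = P(1)) by a relabeling that is its own inverse, so the two sums contain exactly the same terms in a different order. This is a special case — KL divergence is not symmetric in general: D_KL(P||Q) ≠ D_KL(Q||P) for most P, Q.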